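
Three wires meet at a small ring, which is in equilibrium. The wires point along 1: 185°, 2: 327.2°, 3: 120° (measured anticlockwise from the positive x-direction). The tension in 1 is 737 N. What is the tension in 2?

Resolve: ΣF_x = 737 cos 185° + T_2 cos 327.2° + T_3 cos 120° = 0.
        ΣF_y = 737 sin 185° + T_2 sin 327.2° + T_3 sin 120° = 0.
The known terms sum to (-734.2, -64.23) N, so 0.8406 T_2 − 0.5000 T_3 = 734.2 and -0.5417 T_2 + 0.8660 T_3 = 64.23.
Solving simultaneously: T_2 = 1461 N, T_3 = 988.2 N.

T_2 ≈ 1460 N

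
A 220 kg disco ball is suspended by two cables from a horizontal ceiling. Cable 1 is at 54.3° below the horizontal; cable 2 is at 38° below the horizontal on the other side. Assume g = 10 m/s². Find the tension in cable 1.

Weight W = 220 × 10 = 2200 N acts straight down.
Horizontal: T_1 cos 54.3° = T_2 cos 38°  →  T_2 = 0.7405 T_1.
Vertical: T_1 sin 54.3° + T_2 sin 38° = 2200.
Substituting the horizontal relation into the vertical equation gives 1.268 T_1 = 2200, so T_1 = 1735 N.

T_1 ≈ 1740 N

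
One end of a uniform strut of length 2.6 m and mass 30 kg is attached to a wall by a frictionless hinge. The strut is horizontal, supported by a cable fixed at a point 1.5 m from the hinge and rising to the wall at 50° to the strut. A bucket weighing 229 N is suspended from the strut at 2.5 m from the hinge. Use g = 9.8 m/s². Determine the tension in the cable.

T ≈ 831 N

Take torques about the hinge: T sin 50° · 1.5 = 30×9.8×1.3 + 229×2.5 = 954.7 N·m.
So T = 954.7 / (0.7660 × 1.5) = 830.85 N.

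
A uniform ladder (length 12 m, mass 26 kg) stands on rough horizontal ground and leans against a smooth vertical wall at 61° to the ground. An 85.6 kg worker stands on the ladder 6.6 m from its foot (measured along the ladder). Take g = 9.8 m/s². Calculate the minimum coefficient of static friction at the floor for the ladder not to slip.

ΣF_y = 0: N_floor = 26×9.8 + 85.6×9.8 = 1093.7 N.
Torques about the foot: N_wall · 12 sin 61° = 26×9.8×6 cos 61° + 85.6×9.8×6.6 cos 61° → N_wall = 326.37 N.
ΣF_x = 0: f_floor = N_wall = 326.37 N.
μ_min = f_floor / N_floor = 326.37 / 1093.7 = 0.2984.

μ_min ≈ 0.298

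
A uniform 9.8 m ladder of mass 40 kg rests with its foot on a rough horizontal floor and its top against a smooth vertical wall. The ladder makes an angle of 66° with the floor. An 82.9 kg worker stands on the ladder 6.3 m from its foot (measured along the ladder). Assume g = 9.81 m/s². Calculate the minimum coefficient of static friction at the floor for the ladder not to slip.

ΣF_y = 0: N_floor = 40×9.81 + 82.9×9.81 = 1205.6 N.
Torques about the foot: N_wall · 9.8 sin 66° = 40×9.81×4.9 cos 66° + 82.9×9.81×6.3 cos 66° → N_wall = 320.12 N.
ΣF_x = 0: f_floor = N_wall = 320.12 N.
μ_min = f_floor / N_floor = 320.12 / 1205.6 = 0.2655.

μ_min ≈ 0.266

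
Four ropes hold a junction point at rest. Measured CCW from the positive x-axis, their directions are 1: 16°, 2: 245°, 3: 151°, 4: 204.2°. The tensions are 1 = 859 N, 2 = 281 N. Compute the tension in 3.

T_3 ≈ 382 N

Resolve: ΣF_x = 859 cos 16° + 281 cos 245° + T_3 cos 151° + T_4 cos 204.2° = 0.
        ΣF_y = 859 sin 16° + 281 sin 245° + T_3 sin 151° + T_4 sin 204.2° = 0.
The known terms sum to (707, -17.9) N, so -0.8746 T_3 − 0.9121 T_4 = -707 and 0.4848 T_3 − 0.4099 T_4 = 17.9.
Solving simultaneously: T_3 = 382.3 N, T_4 = 408.5 N.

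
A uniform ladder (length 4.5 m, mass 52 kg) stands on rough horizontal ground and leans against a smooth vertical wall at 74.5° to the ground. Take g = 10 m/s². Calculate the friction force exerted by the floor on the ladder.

f ≈ 72.1 N

Torques about the foot: N_wall · 4.5 sin 74.5° = 52×10×2.25 cos 74.5° → N_wall = 72.104 N.
ΣF_x = 0: f_floor = N_wall = 72.104 N.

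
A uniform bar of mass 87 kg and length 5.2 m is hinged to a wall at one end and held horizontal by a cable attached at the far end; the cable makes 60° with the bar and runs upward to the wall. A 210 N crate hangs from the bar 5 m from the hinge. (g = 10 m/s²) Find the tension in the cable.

Take torques about the hinge: T sin 60° · 5.2 = 87×10×2.6 + 210×5 = 3312 N·m.
So T = 3312 / (0.8660 × 5.2) = 735.46 N.

T ≈ 735 N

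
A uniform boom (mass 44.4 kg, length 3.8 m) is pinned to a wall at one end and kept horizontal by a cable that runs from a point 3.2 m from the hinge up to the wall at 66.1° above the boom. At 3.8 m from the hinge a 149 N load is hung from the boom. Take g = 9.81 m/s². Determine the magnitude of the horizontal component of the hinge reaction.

H_x ≈ 193 N

Take torques about the hinge: T sin 66.1° · 3.2 = 44.4×9.81×1.9 + 149×3.8 = 1393.8 N·m.
So T = 1393.8 / (0.9143 × 3.2) = 476.4 N.
ΣF_x = 0: H_x = T cos 66.1° = 193.01 N.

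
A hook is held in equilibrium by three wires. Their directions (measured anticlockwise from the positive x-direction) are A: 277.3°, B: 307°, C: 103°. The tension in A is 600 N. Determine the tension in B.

T_B ≈ 147 N

Resolve: ΣF_x = 600 cos 277.3° + T_B cos 307° + T_C cos 103° = 0.
        ΣF_y = 600 sin 277.3° + T_B sin 307° + T_C sin 103° = 0.
The known terms sum to (76.24, -595.1) N, so 0.6018 T_B − 0.2250 T_C = -76.24 and -0.7986 T_B + 0.9744 T_C = 595.1.
Solving simultaneously: T_B = 146.5 N, T_C = 730.9 N.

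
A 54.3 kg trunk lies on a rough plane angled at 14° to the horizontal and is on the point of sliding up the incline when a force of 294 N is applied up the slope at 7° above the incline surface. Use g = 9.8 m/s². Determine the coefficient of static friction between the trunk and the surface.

μ ≈ 0.339

On the verge of sliding up the incline, friction is at its maximum μN and acts down the slope.
Perpendicular to incline: N = W cos 14° − P sin 7° = 516.3 − 35.83 = 480.5 N.
Along incline: P cos 7° − μN = W sin 14° → μ = −(W sin 14° − P cos 7°) / N = 0.3394.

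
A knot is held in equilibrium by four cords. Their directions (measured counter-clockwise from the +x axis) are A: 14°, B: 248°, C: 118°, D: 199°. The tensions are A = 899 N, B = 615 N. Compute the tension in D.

Resolve: ΣF_x = 899 cos 14° + 615 cos 248° + T_C cos 118° + T_D cos 199° = 0.
        ΣF_y = 899 sin 14° + 615 sin 248° + T_C sin 118° + T_D sin 199° = 0.
The known terms sum to (641.9, -352.7) N, so -0.4695 T_C − 0.9455 T_D = -641.9 and 0.8829 T_C − 0.3256 T_D = 352.7.
Solving simultaneously: T_C = 549.3 N, T_D = 406.2 N.

T_D ≈ 406 N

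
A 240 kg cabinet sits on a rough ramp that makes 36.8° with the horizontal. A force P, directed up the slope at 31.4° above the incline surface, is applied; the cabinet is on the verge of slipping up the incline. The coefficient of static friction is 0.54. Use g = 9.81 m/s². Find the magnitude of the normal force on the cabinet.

N ≈ 770 N

On the verge of sliding up the incline, friction equals μN and acts down the slope.
Perpendicular: N + P sin 31.4° = W cos 36.8° = 1885 N.
Along incline: P cos 31.4° = W sin 36.8° + μN  with W sin 36.8° = 1410 N.
Solving the pair for P and N: P = 2140 N, N = 770.4 N (and f = μN = 416 N).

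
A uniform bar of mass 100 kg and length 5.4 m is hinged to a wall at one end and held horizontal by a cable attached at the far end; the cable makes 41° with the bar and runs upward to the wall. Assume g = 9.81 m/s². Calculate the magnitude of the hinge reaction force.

Take torques about the hinge: T sin 41° · 5.4 = 100×9.81×2.7 = 2648.7 N·m.
So T = 2648.7 / (0.6561 × 5.4) = 747.65 N.
ΣF_x = 0: H_x = T cos 41° = 564.26 N.
ΣF_y = 0: H_y = (100×9.81) − T sin 41° = 981 − 490.5 = 490.5 N.
|H| = √(H_x² + H_y²) = √((564.26)² + (490.5)²) = 747.65 N.

|H| ≈ 748 N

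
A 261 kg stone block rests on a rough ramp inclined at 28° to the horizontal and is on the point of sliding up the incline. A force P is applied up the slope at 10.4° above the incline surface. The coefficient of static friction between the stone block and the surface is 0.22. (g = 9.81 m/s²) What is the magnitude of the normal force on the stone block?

On the verge of sliding up the incline, friction equals μN and acts down the slope.
Perpendicular: N + P sin 10.4° = W cos 28° = 2261 N.
Along incline: P cos 10.4° = W sin 28° + μN  with W sin 28° = 1202 N.
Solving the pair for P and N: P = 1661 N, N = 1961 N (and f = μN = 431.4 N).

N ≈ 1960 N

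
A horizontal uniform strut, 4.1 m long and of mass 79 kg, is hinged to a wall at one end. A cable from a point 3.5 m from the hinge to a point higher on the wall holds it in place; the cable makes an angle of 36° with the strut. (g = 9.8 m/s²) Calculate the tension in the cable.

T ≈ 771 N

Take torques about the hinge: T sin 36° · 3.5 = 79×9.8×2.05 = 1587.1 N·m.
So T = 1587.1 / (0.5878 × 3.5) = 771.47 N.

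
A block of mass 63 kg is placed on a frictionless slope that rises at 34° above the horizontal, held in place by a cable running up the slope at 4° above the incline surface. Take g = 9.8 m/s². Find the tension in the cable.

T ≈ 346 N

Take axes along and perpendicular to the incline. Weight components: W sin 34° = 345.2 N down-slope, W cos 34° = 511.8 N into the surface.
Along incline: T cos 4° = W sin 34° → T = 346.1 N.
Perpendicular: N = W cos 34° − T sin 4° = 487.7 N.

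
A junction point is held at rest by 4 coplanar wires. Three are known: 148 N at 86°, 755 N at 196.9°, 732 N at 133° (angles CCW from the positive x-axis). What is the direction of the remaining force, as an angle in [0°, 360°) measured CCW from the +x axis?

Sum the known components: ΣF_x = -1211 N, ΣF_y = 463.5 N.
For equilibrium the remaining force must supply (−ΣF_x, −ΣF_y) = (1211, -463.5) N.
Magnitude = √((1211)² + (-463.5)²) = 1297 N; direction = atan2(-463.5, 1211) = 339.1°.

θ ≈ 339°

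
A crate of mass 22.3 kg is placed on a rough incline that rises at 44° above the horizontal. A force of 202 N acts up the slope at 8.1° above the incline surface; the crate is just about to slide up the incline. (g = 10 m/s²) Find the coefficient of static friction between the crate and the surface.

On the verge of sliding up the incline, friction is at its maximum μN and acts down the slope.
Perpendicular to incline: N = W cos 44° − P sin 8.1° = 160.4 − 28.46 = 132 N.
Along incline: P cos 8.1° − μN = W sin 44° → μ = −(W sin 44° − P cos 8.1°) / N = 0.3416.

μ ≈ 0.342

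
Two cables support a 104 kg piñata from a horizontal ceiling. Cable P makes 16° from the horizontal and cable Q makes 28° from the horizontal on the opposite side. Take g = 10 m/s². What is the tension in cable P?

Weight W = 104 × 10 = 1040 N acts straight down.
Horizontal: T_P cos 16° = T_Q cos 28°  →  T_Q = 1.089 T_P.
Vertical: T_P sin 16° + T_Q sin 28° = 1040.
Substituting the horizontal relation into the vertical equation gives 0.7867 T_P = 1040, so T_P = 1322 N.

T_P ≈ 1320 N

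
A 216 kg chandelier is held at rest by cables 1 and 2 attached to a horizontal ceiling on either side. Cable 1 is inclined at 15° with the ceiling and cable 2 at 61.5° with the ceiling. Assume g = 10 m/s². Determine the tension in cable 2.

Weight W = 216 × 10 = 2160 N acts straight down.
Horizontal: T_1 cos 15° = T_2 cos 61.5°  →  T_1 = 0.494 T_2.
Vertical: T_1 sin 15° + T_2 sin 61.5° = 2160.
Substituting the horizontal relation into the vertical equation gives 1.007 T_2 = 2160, so T_2 = 2146 N.

T_2 ≈ 2150 N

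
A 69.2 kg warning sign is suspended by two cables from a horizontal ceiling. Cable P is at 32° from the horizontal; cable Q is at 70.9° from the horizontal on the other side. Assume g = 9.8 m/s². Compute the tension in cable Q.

T_Q ≈ 590 N

Weight W = 69.2 × 9.8 = 678.2 N acts straight down.
Horizontal: T_P cos 32° = T_Q cos 70.9°  →  T_P = 0.3858 T_Q.
Vertical: T_P sin 32° + T_Q sin 70.9° = 678.2.
Substituting the horizontal relation into the vertical equation gives 1.149 T_Q = 678.2, so T_Q = 590 N.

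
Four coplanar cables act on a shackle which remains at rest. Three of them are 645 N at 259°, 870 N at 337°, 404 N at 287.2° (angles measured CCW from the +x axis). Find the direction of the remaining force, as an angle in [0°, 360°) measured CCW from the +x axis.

Sum the known components: ΣF_x = 797.2 N, ΣF_y = -1359 N.
For equilibrium the remaining force must supply (−ΣF_x, −ΣF_y) = (-797.2, 1359) N.
Magnitude = √((-797.2)² + (1359)²) = 1576 N; direction = atan2(1359, -797.2) = 120.4°.

θ ≈ 120°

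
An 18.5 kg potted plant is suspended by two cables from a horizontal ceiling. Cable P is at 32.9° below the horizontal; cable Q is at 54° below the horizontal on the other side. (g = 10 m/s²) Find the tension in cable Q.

Weight W = 18.5 × 10 = 185 N acts straight down.
Horizontal: T_P cos 32.9° = T_Q cos 54°  →  T_P = 0.7001 T_Q.
Vertical: T_P sin 32.9° + T_Q sin 54° = 185.
Substituting the horizontal relation into the vertical equation gives 1.189 T_Q = 185, so T_Q = 155.6 N.

T_Q ≈ 156 N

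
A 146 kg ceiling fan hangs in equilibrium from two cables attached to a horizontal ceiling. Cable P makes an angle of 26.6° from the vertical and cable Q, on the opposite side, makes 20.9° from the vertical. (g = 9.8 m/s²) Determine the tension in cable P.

Angles from the horizontal: cable P is 90° − 26.6° = 63.4°, cable Q is 90° − 20.9° = 69.1°.
Weight W = 146 × 9.8 = 1431 N acts straight down.
Horizontal: T_P cos 63.4° = T_Q cos 69.1°  →  T_Q = 1.255 T_P.
Vertical: T_P sin 63.4° + T_Q sin 69.1° = 1431.
Substituting the horizontal relation into the vertical equation gives 2.067 T_P = 1431, so T_P = 692.3 N.

T_P ≈ 692 N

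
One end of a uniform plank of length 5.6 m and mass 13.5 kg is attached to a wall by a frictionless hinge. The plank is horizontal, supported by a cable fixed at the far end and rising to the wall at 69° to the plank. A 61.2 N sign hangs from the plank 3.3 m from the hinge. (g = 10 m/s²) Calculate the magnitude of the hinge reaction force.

|H| ≈ 101 N

Take torques about the hinge: T sin 69° · 5.6 = 13.5×10×2.8 + 61.2×3.3 = 579.96 N·m.
So T = 579.96 / (0.9336 × 5.6) = 110.93 N.
ΣF_x = 0: H_x = T cos 69° = 39.755 N.
ΣF_y = 0: H_y = (13.5×10 + 61.2) − T sin 69° = 196.2 − 103.56 = 92.636 N.
|H| = √(H_x² + H_y²) = √((39.755)² + (92.636)²) = 100.81 N.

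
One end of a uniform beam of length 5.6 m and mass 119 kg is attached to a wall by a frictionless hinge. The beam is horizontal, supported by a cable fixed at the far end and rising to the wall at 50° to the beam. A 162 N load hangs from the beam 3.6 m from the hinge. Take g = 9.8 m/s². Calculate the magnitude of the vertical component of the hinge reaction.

|H_y| ≈ 641 N

Take torques about the hinge: T sin 50° · 5.6 = 119×9.8×2.8 + 162×3.6 = 3848.6 N·m.
So T = 3848.6 / (0.7660 × 5.6) = 897.13 N.
ΣF_y = 0: H_y = (119×9.8 + 162) − T sin 50° = 1328.2 − 687.24 = 640.96 N.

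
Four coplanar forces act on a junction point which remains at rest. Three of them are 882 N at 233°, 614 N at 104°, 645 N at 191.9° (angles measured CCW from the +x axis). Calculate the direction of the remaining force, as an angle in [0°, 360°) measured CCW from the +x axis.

Sum the known components: ΣF_x = -1310 N, ΣF_y = -241.6 N.
For equilibrium the remaining force must supply (−ΣF_x, −ΣF_y) = (1310, 241.6) N.
Magnitude = √((1310)² + (241.6)²) = 1333 N; direction = atan2(241.6, 1310) = 10.4°.

θ ≈ 10.4°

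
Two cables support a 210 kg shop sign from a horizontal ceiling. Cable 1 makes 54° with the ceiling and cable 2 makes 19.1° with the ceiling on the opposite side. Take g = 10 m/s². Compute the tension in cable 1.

T_1 ≈ 2070 N

Weight W = 210 × 10 = 2100 N acts straight down.
Horizontal: T_1 cos 54° = T_2 cos 19.1°  →  T_2 = 0.622 T_1.
Vertical: T_1 sin 54° + T_2 sin 19.1° = 2100.
Substituting the horizontal relation into the vertical equation gives 1.013 T_1 = 2100, so T_1 = 2074 N.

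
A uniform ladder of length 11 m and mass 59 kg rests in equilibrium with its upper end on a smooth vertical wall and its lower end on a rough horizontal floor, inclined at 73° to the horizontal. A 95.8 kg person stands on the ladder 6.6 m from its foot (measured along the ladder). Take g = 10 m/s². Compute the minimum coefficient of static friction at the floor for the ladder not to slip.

ΣF_y = 0: N_floor = 59×10 + 95.8×10 = 1548 N.
Torques about the foot: N_wall · 11 sin 73° = 59×10×5.5 cos 73° + 95.8×10×6.6 cos 73° → N_wall = 265.92 N.
ΣF_x = 0: f_floor = N_wall = 265.92 N.
μ_min = f_floor / N_floor = 265.92 / 1548 = 0.1718.

μ_min ≈ 0.172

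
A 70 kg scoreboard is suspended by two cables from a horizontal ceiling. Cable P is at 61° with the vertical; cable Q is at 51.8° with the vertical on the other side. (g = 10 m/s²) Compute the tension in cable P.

Angles from the horizontal: cable P is 90° − 61° = 29°, cable Q is 90° − 51.8° = 38.2°.
Weight W = 70 × 10 = 700 N acts straight down.
Horizontal: T_P cos 29° = T_Q cos 38.2°  →  T_Q = 1.113 T_P.
Vertical: T_P sin 29° + T_Q sin 38.2° = 700.
Substituting the horizontal relation into the vertical equation gives 1.173 T_P = 700, so T_P = 596.7 N.

T_P ≈ 597 N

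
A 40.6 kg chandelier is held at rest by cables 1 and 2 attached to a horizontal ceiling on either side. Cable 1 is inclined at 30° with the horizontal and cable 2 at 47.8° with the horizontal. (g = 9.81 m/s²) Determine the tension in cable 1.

T_1 ≈ 274 N

Weight W = 40.6 × 9.81 = 398.3 N acts straight down.
Horizontal: T_1 cos 30° = T_2 cos 47.8°  →  T_2 = 1.289 T_1.
Vertical: T_1 sin 30° + T_2 sin 47.8° = 398.3.
Substituting the horizontal relation into the vertical equation gives 1.455 T_1 = 398.3, so T_1 = 273.7 N.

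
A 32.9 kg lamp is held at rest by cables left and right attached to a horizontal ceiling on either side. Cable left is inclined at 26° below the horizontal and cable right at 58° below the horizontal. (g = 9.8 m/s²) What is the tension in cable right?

T_right ≈ 291 N

Weight W = 32.9 × 9.8 = 322.4 N acts straight down.
Horizontal: T_left cos 26° = T_right cos 58°  →  T_left = 0.5896 T_right.
Vertical: T_left sin 26° + T_right sin 58° = 322.4.
Substituting the horizontal relation into the vertical equation gives 1.107 T_right = 322.4, so T_right = 291.4 N.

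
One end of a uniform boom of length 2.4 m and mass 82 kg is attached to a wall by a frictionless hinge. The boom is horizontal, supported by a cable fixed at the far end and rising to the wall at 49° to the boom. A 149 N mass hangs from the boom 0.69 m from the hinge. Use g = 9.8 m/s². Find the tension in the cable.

Take torques about the hinge: T sin 49° · 2.4 = 82×9.8×1.2 + 149×0.69 = 1067.1 N·m.
So T = 1067.1 / (0.7547 × 2.4) = 589.15 N.

T ≈ 589 N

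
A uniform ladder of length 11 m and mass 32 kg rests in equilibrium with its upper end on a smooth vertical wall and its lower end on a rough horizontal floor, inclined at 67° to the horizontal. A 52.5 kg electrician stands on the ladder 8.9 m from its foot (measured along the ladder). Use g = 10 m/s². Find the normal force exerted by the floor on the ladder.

N_floor ≈ 845 N

ΣF_y = 0: N_floor = 32×10 + 52.5×10 = 845 N.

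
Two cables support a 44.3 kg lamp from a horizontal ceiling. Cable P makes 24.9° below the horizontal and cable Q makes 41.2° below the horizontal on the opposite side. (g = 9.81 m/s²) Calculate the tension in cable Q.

T_Q ≈ 431 N

Weight W = 44.3 × 9.81 = 434.6 N acts straight down.
Horizontal: T_P cos 24.9° = T_Q cos 41.2°  →  T_P = 0.8295 T_Q.
Vertical: T_P sin 24.9° + T_Q sin 41.2° = 434.6.
Substituting the horizontal relation into the vertical equation gives 1.008 T_Q = 434.6, so T_Q = 431.2 N.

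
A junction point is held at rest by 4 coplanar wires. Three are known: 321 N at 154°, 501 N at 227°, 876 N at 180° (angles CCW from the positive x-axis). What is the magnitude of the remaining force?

F ≈ 1520 N

Sum the known components: ΣF_x = -1506 N, ΣF_y = -225.7 N.
For equilibrium the remaining force must supply (−ΣF_x, −ΣF_y) = (1506, 225.7) N.
Magnitude = √((1506)² + (225.7)²) = 1523 N; direction = atan2(225.7, 1506) = 8.5°.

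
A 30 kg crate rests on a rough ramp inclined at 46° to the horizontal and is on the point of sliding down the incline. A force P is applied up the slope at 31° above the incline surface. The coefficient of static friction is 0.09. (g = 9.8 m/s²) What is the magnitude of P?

On the verge of sliding down the incline, friction equals μN and acts up the slope.
Perpendicular: N + P sin 31° = W cos 46° = 204.2 N.
Along incline: P cos 31° + μN = W sin 46° with W sin 46° = 211.5 N.
Solving the pair for P and N: P = 238.2 N, N = 81.57 N (and f = μN = 7.341 N).

P ≈ 238 N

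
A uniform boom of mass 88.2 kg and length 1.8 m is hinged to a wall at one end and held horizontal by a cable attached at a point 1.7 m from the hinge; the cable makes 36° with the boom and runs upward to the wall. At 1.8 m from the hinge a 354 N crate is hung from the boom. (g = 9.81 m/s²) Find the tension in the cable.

Take torques about the hinge: T sin 36° · 1.7 = 88.2×9.81×0.9 + 354×1.8 = 1415.9 N·m.
So T = 1415.9 / (0.5878 × 1.7) = 1417 N.

T ≈ 1420 N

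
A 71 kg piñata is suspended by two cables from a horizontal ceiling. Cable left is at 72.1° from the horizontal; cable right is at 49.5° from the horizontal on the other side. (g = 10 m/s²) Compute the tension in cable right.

Weight W = 71 × 10 = 710 N acts straight down.
Horizontal: T_left cos 72.1° = T_right cos 49.5°  →  T_left = 2.113 T_right.
Vertical: T_left sin 72.1° + T_right sin 49.5° = 710.
Substituting the horizontal relation into the vertical equation gives 2.771 T_right = 710, so T_right = 256.2 N.

T_right ≈ 256 N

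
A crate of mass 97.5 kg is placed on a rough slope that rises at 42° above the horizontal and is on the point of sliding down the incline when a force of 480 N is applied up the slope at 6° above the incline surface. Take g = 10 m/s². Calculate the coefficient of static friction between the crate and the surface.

On the verge of sliding down the incline, friction is at its maximum μN and acts up the slope.
Perpendicular to incline: N = W cos 42° − P sin 6° = 724.6 − 50.17 = 674.4 N.
Along incline: P cos 6° + μN = W sin 42° → μ = (W sin 42° − P cos 6°) / N = 0.2595.

μ ≈ 0.260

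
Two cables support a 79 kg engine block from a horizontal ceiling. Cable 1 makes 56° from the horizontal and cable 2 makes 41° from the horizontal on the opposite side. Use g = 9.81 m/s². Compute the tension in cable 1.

Weight W = 79 × 9.81 = 775 N acts straight down.
Horizontal: T_1 cos 56° = T_2 cos 41°  →  T_2 = 0.7409 T_1.
Vertical: T_1 sin 56° + T_2 sin 41° = 775.
Substituting the horizontal relation into the vertical equation gives 1.315 T_1 = 775, so T_1 = 589.3 N.

T_1 ≈ 589 N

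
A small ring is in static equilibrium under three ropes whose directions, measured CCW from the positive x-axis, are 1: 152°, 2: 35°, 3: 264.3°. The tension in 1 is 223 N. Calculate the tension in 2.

T_2 ≈ 272 N

Resolve: ΣF_x = 223 cos 152° + T_2 cos 35° + T_3 cos 264.3° = 0.
        ΣF_y = 223 sin 152° + T_2 sin 35° + T_3 sin 264.3° = 0.
The known terms sum to (-196.9, 104.7) N, so 0.8192 T_2 − 0.0993 T_3 = 196.9 and 0.5736 T_2 − 0.9951 T_3 = -104.7.
Solving simultaneously: T_2 = 272.1 N, T_3 = 262.1 N.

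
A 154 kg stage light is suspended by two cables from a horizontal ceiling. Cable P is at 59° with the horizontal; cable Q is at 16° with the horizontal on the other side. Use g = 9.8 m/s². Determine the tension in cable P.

Weight W = 154 × 9.8 = 1509 N acts straight down.
Horizontal: T_P cos 59° = T_Q cos 16°  →  T_Q = 0.5358 T_P.
Vertical: T_P sin 59° + T_Q sin 16° = 1509.
Substituting the horizontal relation into the vertical equation gives 1.005 T_P = 1509, so T_P = 1502 N.

T_P ≈ 1500 N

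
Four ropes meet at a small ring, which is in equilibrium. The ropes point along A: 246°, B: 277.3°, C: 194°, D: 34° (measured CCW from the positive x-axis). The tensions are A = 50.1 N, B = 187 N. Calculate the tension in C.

Resolve: ΣF_x = 50.1 cos 246° + 187 cos 277.3° + T_C cos 194° + T_D cos 34° = 0.
        ΣF_y = 50.1 sin 246° + 187 sin 277.3° + T_C sin 194° + T_D sin 34° = 0.
The known terms sum to (3.384, -231.3) N, so -0.9703 T_C + 0.8290 T_D = -3.384 and -0.2419 T_C + 0.5592 T_D = 231.3.
Solving simultaneously: T_C = 566.1 N, T_D = 658.4 N.

T_C ≈ 566 N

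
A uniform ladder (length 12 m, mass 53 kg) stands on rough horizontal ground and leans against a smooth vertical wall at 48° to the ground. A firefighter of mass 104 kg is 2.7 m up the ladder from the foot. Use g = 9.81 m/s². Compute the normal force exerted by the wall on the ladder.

Torques about the foot: N_wall · 12 sin 48° = 53×9.81×6 cos 48° + 104×9.81×2.7 cos 48° → N_wall = 440.76 N.

N_wall ≈ 441 N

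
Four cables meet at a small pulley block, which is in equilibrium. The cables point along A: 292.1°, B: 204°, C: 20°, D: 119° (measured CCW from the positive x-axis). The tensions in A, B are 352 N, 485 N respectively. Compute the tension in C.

T_C ≈ 532 N

Resolve: ΣF_x = 352 cos 292.1° + 485 cos 204° + T_C cos 20° + T_D cos 119° = 0.
        ΣF_y = 352 sin 292.1° + 485 sin 204° + T_C sin 20° + T_D sin 119° = 0.
The known terms sum to (-310.6, -523.4) N, so 0.9397 T_C − 0.4848 T_D = 310.6 and 0.3420 T_C + 0.8746 T_D = 523.4.
Solving simultaneously: T_C = 532 N, T_D = 390.4 N.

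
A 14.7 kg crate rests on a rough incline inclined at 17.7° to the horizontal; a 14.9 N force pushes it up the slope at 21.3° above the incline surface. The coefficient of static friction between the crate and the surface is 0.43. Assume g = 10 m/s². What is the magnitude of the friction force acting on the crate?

f ≈ 30.8 N

Axes along / perpendicular to the incline. W sin 17.7° = 44.69 N down-slope; W cos 17.7° = 140 N into the surface.
Perpendicular: N = W cos 17.7° − P sin 21.3° = 140 − 5.412 = 134.6 N.
Along incline: P cos 21.3° + f = W sin 17.7° (friction acts up-slope) → f = 44.69 − 13.88 = 30.81 N.
|f| = 30.81 N ≤ μN = 57.89 N, so the crate is indeed static.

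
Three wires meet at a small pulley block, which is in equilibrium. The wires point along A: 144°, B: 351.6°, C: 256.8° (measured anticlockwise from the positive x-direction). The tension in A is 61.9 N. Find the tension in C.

T_C ≈ 28.8 N

Resolve: ΣF_x = 61.9 cos 144° + T_B cos 351.6° + T_C cos 256.8° = 0.
        ΣF_y = 61.9 sin 144° + T_B sin 351.6° + T_C sin 256.8° = 0.
The known terms sum to (-50.08, 36.38) N, so 0.9893 T_B − 0.2284 T_C = 50.08 and -0.1461 T_B − 0.9736 T_C = -36.38.
Solving simultaneously: T_B = 57.26 N, T_C = 28.78 N.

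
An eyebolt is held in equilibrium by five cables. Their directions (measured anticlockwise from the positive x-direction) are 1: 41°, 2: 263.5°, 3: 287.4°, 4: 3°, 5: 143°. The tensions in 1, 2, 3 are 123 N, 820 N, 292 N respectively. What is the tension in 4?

Resolve: ΣF_x = 123 cos 41° + 820 cos 263.5° + 292 cos 287.4° + T_4 cos 3° + T_5 cos 143° = 0.
        ΣF_y = 123 sin 41° + 820 sin 263.5° + 292 sin 287.4° + T_4 sin 3° + T_5 sin 143° = 0.
The known terms sum to (87.32, -1013) N, so 0.9986 T_4 − 0.7986 T_5 = -87.32 and 0.0523 T_4 + 0.6018 T_5 = 1013.
Solving simultaneously: T_4 = 1176 N, T_5 = 1580 N.

T_4 ≈ 1180 N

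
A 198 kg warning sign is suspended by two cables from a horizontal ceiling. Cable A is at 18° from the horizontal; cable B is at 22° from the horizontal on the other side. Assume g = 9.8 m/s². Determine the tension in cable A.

Weight W = 198 × 9.8 = 1940 N acts straight down.
Horizontal: T_A cos 18° = T_B cos 22°  →  T_B = 1.026 T_A.
Vertical: T_A sin 18° + T_B sin 22° = 1940.
Substituting the horizontal relation into the vertical equation gives 0.6933 T_A = 1940, so T_A = 2799 N.

T_A ≈ 2800 N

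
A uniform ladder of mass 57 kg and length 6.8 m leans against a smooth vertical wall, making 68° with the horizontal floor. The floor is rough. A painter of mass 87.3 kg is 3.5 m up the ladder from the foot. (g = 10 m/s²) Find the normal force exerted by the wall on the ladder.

N_wall ≈ 297 N

Torques about the foot: N_wall · 6.8 sin 68° = 57×10×3.4 cos 68° + 87.3×10×3.5 cos 68° → N_wall = 296.69 N.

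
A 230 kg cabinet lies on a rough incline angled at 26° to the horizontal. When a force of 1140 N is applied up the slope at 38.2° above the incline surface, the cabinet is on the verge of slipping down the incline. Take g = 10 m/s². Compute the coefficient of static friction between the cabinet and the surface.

On the verge of sliding down the incline, friction is at its maximum μN and acts up the slope.
Perpendicular to incline: N = W cos 26° − P sin 38.2° = 2067 − 705 = 1362 N.
Along incline: P cos 38.2° + μN = W sin 26° → μ = (W sin 26° − P cos 38.2°) / N = 0.08249.

μ ≈ 0.0825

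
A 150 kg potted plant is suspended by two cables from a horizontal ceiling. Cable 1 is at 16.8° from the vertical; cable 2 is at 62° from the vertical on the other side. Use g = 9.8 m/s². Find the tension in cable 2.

T_2 ≈ 433 N

Angles from the horizontal: cable 1 is 90° − 16.8° = 73.2°, cable 2 is 90° − 62° = 28°.
Weight W = 150 × 9.8 = 1470 N acts straight down.
Horizontal: T_1 cos 73.2° = T_2 cos 28°  →  T_1 = 3.055 T_2.
Vertical: T_1 sin 73.2° + T_2 sin 28° = 1470.
Substituting the horizontal relation into the vertical equation gives 3.394 T_2 = 1470, so T_2 = 433.1 N.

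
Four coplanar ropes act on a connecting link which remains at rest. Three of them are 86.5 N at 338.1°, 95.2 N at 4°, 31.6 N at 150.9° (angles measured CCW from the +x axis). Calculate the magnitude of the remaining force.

Sum the known components: ΣF_x = 147.6 N, ΣF_y = -10.25 N.
For equilibrium the remaining force must supply (−ΣF_x, −ΣF_y) = (-147.6, 10.25) N.
Magnitude = √((-147.6)² + (10.25)²) = 148 N; direction = atan2(10.25, -147.6) = 176.0°.

F ≈ 148 N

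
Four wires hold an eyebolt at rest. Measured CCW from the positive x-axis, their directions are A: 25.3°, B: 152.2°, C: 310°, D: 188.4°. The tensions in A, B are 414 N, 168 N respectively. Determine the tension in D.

T_D ≈ 396 N

Resolve: ΣF_x = 414 cos 25.3° + 168 cos 152.2° + T_C cos 310° + T_D cos 188.4° = 0.
        ΣF_y = 414 sin 25.3° + 168 sin 152.2° + T_C sin 310° + T_D sin 188.4° = 0.
The known terms sum to (225.7, 255.3) N, so 0.6428 T_C − 0.9893 T_D = -225.7 and -0.7660 T_C − 0.1461 T_D = -255.3.
Solving simultaneously: T_C = 257.8 N, T_D = 395.6 N.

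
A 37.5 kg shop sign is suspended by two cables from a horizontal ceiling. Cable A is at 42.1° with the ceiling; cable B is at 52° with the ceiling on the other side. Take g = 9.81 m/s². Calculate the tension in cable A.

T_A ≈ 227 N

Weight W = 37.5 × 9.81 = 367.9 N acts straight down.
Horizontal: T_A cos 42.1° = T_B cos 52°  →  T_B = 1.205 T_A.
Vertical: T_A sin 42.1° + T_B sin 52° = 367.9.
Substituting the horizontal relation into the vertical equation gives 1.62 T_A = 367.9, so T_A = 227.1 N.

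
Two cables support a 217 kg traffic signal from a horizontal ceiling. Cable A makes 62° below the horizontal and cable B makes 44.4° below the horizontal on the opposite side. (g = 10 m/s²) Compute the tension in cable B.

T_B ≈ 1060 N

Weight W = 217 × 10 = 2170 N acts straight down.
Horizontal: T_A cos 62° = T_B cos 44.4°  →  T_A = 1.522 T_B.
Vertical: T_A sin 62° + T_B sin 44.4° = 2170.
Substituting the horizontal relation into the vertical equation gives 2.043 T_B = 2170, so T_B = 1062 N.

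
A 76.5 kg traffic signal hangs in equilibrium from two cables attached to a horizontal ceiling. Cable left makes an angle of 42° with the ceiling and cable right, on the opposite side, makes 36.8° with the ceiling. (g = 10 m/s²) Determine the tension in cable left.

Weight W = 76.5 × 10 = 765 N acts straight down.
Horizontal: T_left cos 42° = T_right cos 36.8°  →  T_right = 0.9281 T_left.
Vertical: T_left sin 42° + T_right sin 36.8° = 765.
Substituting the horizontal relation into the vertical equation gives 1.225 T_left = 765, so T_left = 624.5 N.

T_left ≈ 624 N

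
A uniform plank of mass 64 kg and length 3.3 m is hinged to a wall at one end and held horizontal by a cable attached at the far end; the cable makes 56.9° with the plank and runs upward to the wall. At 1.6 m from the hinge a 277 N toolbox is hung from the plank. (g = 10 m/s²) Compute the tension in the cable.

T ≈ 542 N

Take torques about the hinge: T sin 56.9° · 3.3 = 64×10×1.65 + 277×1.6 = 1499.2 N·m.
So T = 1499.2 / (0.8377 × 3.3) = 542.31 N.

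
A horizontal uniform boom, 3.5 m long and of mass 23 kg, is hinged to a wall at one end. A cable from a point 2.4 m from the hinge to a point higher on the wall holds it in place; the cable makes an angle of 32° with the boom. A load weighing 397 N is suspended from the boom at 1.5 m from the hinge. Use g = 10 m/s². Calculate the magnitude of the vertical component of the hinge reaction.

|H_y| ≈ 211 N

Take torques about the hinge: T sin 32° · 2.4 = 23×10×1.75 + 397×1.5 = 998 N·m.
So T = 998 / (0.5299 × 2.4) = 784.71 N.
ΣF_y = 0: H_y = (23×10 + 397) − T sin 32° = 627 − 415.83 = 211.17 N.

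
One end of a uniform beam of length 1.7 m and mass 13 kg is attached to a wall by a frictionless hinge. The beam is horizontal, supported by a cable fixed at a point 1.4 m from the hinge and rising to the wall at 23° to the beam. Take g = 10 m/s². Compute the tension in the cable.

T ≈ 202 N

Take torques about the hinge: T sin 23° · 1.4 = 13×10×0.85 = 110.5 N·m.
So T = 110.5 / (0.3907 × 1.4) = 202 N.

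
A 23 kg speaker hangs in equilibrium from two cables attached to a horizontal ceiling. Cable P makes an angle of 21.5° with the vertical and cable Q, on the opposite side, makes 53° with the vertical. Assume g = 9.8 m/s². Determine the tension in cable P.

Angles from the horizontal: cable P is 90° − 21.5° = 68.5°, cable Q is 90° − 53° = 37°.
Weight W = 23 × 9.8 = 225.4 N acts straight down.
Horizontal: T_P cos 68.5° = T_Q cos 37°  →  T_Q = 0.4589 T_P.
Vertical: T_P sin 68.5° + T_Q sin 37° = 225.4.
Substituting the horizontal relation into the vertical equation gives 1.207 T_P = 225.4, so T_P = 186.8 N.

T_P ≈ 187 N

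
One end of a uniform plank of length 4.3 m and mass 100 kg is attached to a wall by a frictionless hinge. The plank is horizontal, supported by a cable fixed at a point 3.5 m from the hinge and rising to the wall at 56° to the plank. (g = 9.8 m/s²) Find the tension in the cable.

Take torques about the hinge: T sin 56° · 3.5 = 100×9.8×2.15 = 2107 N·m.
So T = 2107 / (0.8290 × 3.5) = 726.14 N.

T ≈ 726 N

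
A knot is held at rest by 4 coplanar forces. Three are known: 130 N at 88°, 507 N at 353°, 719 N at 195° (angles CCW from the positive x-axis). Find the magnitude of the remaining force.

F ≈ 221 N

Sum the known components: ΣF_x = -186.7 N, ΣF_y = -118 N.
For equilibrium the remaining force must supply (−ΣF_x, −ΣF_y) = (186.7, 118) N.
Magnitude = √((186.7)² + (118)²) = 220.9 N; direction = atan2(118, 186.7) = 32.3°.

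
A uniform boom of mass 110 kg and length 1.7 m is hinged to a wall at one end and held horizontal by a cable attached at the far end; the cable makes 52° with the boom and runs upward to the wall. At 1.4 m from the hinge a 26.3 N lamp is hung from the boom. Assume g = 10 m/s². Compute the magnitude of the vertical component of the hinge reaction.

Take torques about the hinge: T sin 52° · 1.7 = 110×10×0.85 + 26.3×1.4 = 971.82 N·m.
So T = 971.82 / (0.7880 × 1.7) = 725.45 N.
ΣF_y = 0: H_y = (110×10 + 26.3) − T sin 52° = 1126.3 − 571.66 = 554.64 N.

|H_y| ≈ 555 N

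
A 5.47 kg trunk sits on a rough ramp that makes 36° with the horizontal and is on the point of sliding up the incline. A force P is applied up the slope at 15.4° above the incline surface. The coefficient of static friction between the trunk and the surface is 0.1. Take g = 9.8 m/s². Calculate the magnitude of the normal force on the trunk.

N ≈ 33.8 N

On the verge of sliding up the incline, friction equals μN and acts down the slope.
Perpendicular: N + P sin 15.4° = W cos 36° = 43.37 N.
Along incline: P cos 15.4° = W sin 36° + μN  with W sin 36° = 31.51 N.
Solving the pair for P and N: P = 36.18 N, N = 33.76 N (and f = μN = 3.376 N).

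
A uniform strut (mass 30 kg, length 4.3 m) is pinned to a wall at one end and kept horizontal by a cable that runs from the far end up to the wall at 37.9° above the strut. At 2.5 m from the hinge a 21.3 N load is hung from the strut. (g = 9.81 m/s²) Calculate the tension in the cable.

T ≈ 260 N

Take torques about the hinge: T sin 37.9° · 4.3 = 30×9.81×2.15 + 21.3×2.5 = 686 N·m.
So T = 686 / (0.6143 × 4.3) = 259.71 N.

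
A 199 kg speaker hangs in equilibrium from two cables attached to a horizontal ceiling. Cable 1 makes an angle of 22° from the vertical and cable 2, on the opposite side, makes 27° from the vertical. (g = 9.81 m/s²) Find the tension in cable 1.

T_1 ≈ 1170 N

Angles from the horizontal: cable 1 is 90° − 22° = 68°, cable 2 is 90° − 27° = 63°.
Weight W = 199 × 9.81 = 1952 N acts straight down.
Horizontal: T_1 cos 68° = T_2 cos 63°  →  T_2 = 0.8251 T_1.
Vertical: T_1 sin 68° + T_2 sin 63° = 1952.
Substituting the horizontal relation into the vertical equation gives 1.662 T_1 = 1952, so T_1 = 1174 N.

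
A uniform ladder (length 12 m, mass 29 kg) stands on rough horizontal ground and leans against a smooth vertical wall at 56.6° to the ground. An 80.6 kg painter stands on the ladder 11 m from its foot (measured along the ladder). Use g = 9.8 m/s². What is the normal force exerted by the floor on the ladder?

N_floor ≈ 1070 N

ΣF_y = 0: N_floor = 29×9.8 + 80.6×9.8 = 1074.1 N.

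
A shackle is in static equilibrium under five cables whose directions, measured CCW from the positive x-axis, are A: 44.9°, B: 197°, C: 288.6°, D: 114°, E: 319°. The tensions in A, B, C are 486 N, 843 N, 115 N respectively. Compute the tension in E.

Resolve: ΣF_x = 486 cos 44.9° + 843 cos 197° + 115 cos 288.6° + T_D cos 114° + T_E cos 319° = 0.
        ΣF_y = 486 sin 44.9° + 843 sin 197° + 115 sin 288.6° + T_D sin 114° + T_E sin 319° = 0.
The known terms sum to (-425.2, -12.41) N, so -0.4067 T_D + 0.7547 T_E = 425.2 and 0.9135 T_D − 0.6561 T_E = 12.41.
Solving simultaneously: T_D = 682.3 N, T_E = 931.1 N.

T_E ≈ 931 N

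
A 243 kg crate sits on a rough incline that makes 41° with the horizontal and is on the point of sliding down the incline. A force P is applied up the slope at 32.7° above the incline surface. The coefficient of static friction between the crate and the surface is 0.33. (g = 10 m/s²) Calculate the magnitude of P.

On the verge of sliding down the incline, friction equals μN and acts up the slope.
Perpendicular: N + P sin 32.7° = W cos 41° = 1834 N.
Along incline: P cos 32.7° + μN = W sin 41° with W sin 41° = 1594 N.
Solving the pair for P and N: P = 1491 N, N = 1028 N (and f = μN = 339.3 N).

P ≈ 1490 N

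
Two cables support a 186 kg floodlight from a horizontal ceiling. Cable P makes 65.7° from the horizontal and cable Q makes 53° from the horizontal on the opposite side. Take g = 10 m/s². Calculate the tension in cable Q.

Weight W = 186 × 10 = 1860 N acts straight down.
Horizontal: T_P cos 65.7° = T_Q cos 53°  →  T_P = 1.462 T_Q.
Vertical: T_P sin 65.7° + T_Q sin 53° = 1860.
Substituting the horizontal relation into the vertical equation gives 2.132 T_Q = 1860, so T_Q = 872.6 N.

T_Q ≈ 873 N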